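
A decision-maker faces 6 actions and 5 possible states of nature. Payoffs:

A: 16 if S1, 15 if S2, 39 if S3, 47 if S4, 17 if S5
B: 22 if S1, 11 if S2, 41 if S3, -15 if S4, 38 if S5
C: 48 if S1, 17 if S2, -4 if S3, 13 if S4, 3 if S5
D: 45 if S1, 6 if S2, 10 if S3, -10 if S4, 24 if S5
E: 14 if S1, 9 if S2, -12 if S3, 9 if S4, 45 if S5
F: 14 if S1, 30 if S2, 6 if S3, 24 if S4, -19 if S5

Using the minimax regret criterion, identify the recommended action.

Column bests: S1=48, S2=30, S3=41, S4=47, S5=45.
A regrets: 32, 15, 2, 0, 28 → max 32
B regrets: 26, 19, 0, 62, 7 → max 62
C regrets: 0, 13, 45, 34, 42 → max 45
D regrets: 3, 24, 31, 57, 21 → max 57
E regrets: 34, 21, 53, 38, 0 → max 53
F regrets: 34, 0, 35, 23, 64 → max 64
Smallest max regret = 32 → A.

A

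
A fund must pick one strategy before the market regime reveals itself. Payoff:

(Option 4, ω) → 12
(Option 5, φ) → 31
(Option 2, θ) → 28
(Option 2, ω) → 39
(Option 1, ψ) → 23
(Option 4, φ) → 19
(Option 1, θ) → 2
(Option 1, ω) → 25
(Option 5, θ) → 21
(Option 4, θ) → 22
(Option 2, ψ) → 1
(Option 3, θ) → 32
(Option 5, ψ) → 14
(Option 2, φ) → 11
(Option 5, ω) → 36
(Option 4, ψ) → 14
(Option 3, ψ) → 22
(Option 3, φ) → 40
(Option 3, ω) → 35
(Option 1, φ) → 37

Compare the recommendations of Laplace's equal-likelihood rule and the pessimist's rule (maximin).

Row averages: Option 1=21.75, Option 2=19.75, Option 3=32.25, Option 4=16.75, Option 5=25.5
Highest average = 32.25 → Option 3.
Row minima: Option 1=2, Option 2=1, Option 3=22, Option 4=12, Option 5=14
Best worst-case = 22 → Option 3.

laplace → Option 3; maximin → Option 3 (agree)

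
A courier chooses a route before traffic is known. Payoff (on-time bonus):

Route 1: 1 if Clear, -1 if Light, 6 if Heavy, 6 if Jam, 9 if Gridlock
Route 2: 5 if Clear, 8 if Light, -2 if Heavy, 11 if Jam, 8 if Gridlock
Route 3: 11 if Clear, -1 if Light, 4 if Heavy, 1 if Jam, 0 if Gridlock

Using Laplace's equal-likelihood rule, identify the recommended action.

Route 2

Row averages: Route 1=4.2, Route 2=6, Route 3=3
Highest average = 6 → Route 2.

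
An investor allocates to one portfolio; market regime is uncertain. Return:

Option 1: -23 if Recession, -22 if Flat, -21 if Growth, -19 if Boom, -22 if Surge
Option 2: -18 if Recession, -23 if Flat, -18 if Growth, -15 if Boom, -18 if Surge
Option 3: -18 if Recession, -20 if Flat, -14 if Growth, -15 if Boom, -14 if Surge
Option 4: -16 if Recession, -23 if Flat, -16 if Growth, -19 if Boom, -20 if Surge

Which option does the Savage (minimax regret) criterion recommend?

Column bests: Recession=-16, Flat=-20, Growth=-14, Boom=-15, Surge=-14.
Option 1 regrets: 7, 2, 7, 4, 8 → max 8
Option 2 regrets: 2, 3, 4, 0, 4 → max 4
Option 3 regrets: 2, 0, 0, 0, 0 → max 2
Option 4 regrets: 0, 3, 2, 4, 6 → max 6
Smallest max regret = 2 → Option 3.

Option 3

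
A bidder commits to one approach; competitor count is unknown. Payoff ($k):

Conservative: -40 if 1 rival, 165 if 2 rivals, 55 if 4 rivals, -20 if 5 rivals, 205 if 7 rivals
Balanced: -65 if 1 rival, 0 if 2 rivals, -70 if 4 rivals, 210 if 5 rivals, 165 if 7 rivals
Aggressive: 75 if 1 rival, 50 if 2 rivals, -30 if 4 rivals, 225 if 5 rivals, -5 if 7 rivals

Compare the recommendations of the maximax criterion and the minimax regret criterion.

Row maxima: Conservative=205, Balanced=210, Aggressive=225
Best best-case = 225 → Aggressive.
Column bests: 1 rival=75, 2 rivals=165, 4 rivals=55, 5 rivals=225, 7 rivals=205.
Conservative regrets: 115, 0, 0, 245, 0 → max 245
Balanced regrets: 140, 165, 125, 15, 40 → max 165
Aggressive regrets: 0, 115, 85, 0, 210 → max 210
Smallest max regret = 165 → Balanced.

maximax → Aggressive; minimax regret → Balanced (disagree)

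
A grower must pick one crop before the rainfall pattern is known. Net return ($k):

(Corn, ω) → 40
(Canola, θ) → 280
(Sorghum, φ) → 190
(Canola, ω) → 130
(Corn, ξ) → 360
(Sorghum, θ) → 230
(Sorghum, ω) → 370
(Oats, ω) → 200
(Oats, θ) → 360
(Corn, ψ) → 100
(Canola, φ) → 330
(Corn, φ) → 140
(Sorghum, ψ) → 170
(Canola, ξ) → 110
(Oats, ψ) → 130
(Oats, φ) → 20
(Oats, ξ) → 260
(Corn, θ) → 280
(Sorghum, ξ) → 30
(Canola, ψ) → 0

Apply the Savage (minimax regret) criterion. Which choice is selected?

Canola

Column bests: θ=360, φ=330, ψ=170, ω=370, ξ=360.
Sorghum regrets: 130, 140, 0, 0, 330 → max 330
Oats regrets: 0, 310, 40, 170, 100 → max 310
Corn regrets: 80, 190, 70, 330, 0 → max 330
Canola regrets: 80, 0, 170, 240, 250 → max 250
Smallest max regret = 250 → Canola.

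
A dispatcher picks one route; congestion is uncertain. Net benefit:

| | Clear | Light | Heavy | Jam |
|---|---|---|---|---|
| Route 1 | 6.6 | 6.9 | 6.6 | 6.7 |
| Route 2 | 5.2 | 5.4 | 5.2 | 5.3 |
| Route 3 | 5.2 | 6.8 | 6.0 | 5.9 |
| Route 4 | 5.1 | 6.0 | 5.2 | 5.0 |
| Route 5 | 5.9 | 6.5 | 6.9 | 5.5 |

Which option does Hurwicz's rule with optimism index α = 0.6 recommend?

Route 1

Route 1: 0.6·6.9 + 0.4·6.6 = 6.78
Route 2: 0.6·5.4 + 0.4·5.2 = 5.32
Route 3: 0.6·6.8 + 0.4·5.2 = 6.16
Route 4: 0.6·6.0 + 0.4·5.0 = 5.6
Route 5: 0.6·6.9 + 0.4·5.5 = 6.34
Highest Hurwicz score = 6.78 → Route 1.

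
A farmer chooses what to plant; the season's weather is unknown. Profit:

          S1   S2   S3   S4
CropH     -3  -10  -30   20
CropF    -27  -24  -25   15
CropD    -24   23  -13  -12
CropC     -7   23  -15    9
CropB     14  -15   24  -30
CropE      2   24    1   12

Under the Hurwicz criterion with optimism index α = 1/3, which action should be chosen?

CropE

CropH: 1/3·20 + 2/3·(-30) = -40/3
CropF: 1/3·15 + 2/3·(-27) = -13
CropD: 1/3·23 + 2/3·(-24) = -25/3
CropC: 1/3·23 + 2/3·(-15) = -7/3
CropB: 1/3·24 + 2/3·(-30) = -12
CropE: 1/3·24 + 2/3·1 = 26/3
Highest Hurwicz score = 26/3 → CropE.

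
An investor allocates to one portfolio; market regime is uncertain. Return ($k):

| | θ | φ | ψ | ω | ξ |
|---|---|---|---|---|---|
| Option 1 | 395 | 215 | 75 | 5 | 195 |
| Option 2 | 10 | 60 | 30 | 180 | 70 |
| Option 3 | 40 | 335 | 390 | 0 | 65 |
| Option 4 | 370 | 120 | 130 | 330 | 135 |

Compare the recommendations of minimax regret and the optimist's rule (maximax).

Column bests: θ=395, φ=335, ψ=390, ω=330, ξ=195.
Option 1 regrets: 0, 120, 315, 325, 0 → max 325
Option 2 regrets: 385, 275, 360, 150, 125 → max 385
Option 3 regrets: 355, 0, 0, 330, 130 → max 355
Option 4 regrets: 25, 215, 260, 0, 60 → max 260
Smallest max regret = 260 → Option 4.
Row maxima: Option 1=395, Option 2=180, Option 3=390, Option 4=370
Best best-case = 395 → Option 1.

minimax regret → Option 4; maximax → Option 1 (disagree)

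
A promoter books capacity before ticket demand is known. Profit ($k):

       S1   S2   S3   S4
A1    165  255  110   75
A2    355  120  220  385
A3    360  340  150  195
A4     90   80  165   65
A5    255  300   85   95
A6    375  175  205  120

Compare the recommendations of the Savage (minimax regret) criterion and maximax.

minimax regret → A3; maximax → A2 (disagree)

Column bests: S1=375, S2=340, S3=220, S4=385.
A1 regrets: 210, 85, 110, 310 → max 310
A2 regrets: 20, 220, 0, 0 → max 220
A3 regrets: 15, 0, 70, 190 → max 190
A4 regrets: 285, 260, 55, 320 → max 320
A5 regrets: 120, 40, 135, 290 → max 290
A6 regrets: 0, 165, 15, 265 → max 265
Smallest max regret = 190 → A3.
Row maxima: A1=255, A2=385, A3=360, A4=165, A5=300, A6=375
Best best-case = 385 → A2.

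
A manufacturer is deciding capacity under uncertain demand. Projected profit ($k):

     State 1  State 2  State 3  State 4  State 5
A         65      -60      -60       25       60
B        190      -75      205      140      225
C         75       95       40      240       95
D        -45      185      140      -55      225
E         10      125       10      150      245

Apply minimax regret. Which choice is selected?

C

Column bests: State 1=190, State 2=185, State 3=205, State 4=240, State 5=245.
A regrets: 125, 245, 265, 215, 185 → max 265
B regrets: 0, 260, 0, 100, 20 → max 260
C regrets: 115, 90, 165, 0, 150 → max 165
D regrets: 235, 0, 65, 295, 20 → max 295
E regrets: 180, 60, 195, 90, 0 → max 195
Smallest max regret = 165 → C.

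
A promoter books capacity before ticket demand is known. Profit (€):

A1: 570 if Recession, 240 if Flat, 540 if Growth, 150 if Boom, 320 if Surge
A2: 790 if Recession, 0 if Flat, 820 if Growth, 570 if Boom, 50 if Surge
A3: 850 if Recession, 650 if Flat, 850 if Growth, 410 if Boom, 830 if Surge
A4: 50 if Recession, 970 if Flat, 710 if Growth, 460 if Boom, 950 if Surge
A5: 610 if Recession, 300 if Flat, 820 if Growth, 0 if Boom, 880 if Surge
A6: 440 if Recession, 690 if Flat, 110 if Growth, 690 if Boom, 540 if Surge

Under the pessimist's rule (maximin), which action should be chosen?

Row minima: A1=150, A2=0, A3=410, A4=50, A5=0, A6=110
Best worst-case = 410 → A3.

A3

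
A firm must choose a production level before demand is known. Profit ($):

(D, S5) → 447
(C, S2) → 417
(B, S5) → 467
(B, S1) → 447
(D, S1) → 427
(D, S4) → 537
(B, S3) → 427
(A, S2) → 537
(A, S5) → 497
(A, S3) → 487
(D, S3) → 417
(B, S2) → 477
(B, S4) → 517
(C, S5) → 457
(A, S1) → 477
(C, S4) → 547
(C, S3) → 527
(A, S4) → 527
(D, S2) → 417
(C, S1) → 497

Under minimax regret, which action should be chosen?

Column bests: S1=497, S2=537, S3=527, S4=547, S5=497.
A regrets: 20, 0, 40, 20, 0 → max 40
B regrets: 50, 60, 100, 30, 30 → max 100
C regrets: 0, 120, 0, 0, 40 → max 120
D regrets: 70, 120, 110, 10, 50 → max 120
Smallest max regret = 40 → A.

A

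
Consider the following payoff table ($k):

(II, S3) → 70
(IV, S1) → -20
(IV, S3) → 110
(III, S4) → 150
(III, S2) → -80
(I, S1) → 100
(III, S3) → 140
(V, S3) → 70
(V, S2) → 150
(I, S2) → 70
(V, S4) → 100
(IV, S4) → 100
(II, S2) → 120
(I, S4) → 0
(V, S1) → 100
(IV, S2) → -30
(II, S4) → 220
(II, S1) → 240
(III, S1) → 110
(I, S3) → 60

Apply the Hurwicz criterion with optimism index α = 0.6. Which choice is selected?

I: 0.6·100 + 0.4·0 = 60
II: 0.6·240 + 0.4·70 = 172
III: 0.6·150 + 0.4·(-80) = 58
IV: 0.6·110 + 0.4·(-30) = 54
V: 0.6·150 + 0.4·70 = 118
Highest Hurwicz score = 172 → II.

II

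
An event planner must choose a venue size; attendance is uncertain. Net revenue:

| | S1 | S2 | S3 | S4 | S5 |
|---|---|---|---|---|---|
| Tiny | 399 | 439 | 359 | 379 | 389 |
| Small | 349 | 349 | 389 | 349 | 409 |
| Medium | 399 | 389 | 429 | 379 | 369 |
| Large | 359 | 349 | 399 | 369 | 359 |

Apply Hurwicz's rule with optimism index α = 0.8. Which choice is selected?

Tiny

Tiny: 0.8·439 + 0.2·359 = 423
Small: 0.8·409 + 0.2·349 = 397
Medium: 0.8·429 + 0.2·369 = 417
Large: 0.8·399 + 0.2·349 = 389
Highest Hurwicz score = 423 → Tiny.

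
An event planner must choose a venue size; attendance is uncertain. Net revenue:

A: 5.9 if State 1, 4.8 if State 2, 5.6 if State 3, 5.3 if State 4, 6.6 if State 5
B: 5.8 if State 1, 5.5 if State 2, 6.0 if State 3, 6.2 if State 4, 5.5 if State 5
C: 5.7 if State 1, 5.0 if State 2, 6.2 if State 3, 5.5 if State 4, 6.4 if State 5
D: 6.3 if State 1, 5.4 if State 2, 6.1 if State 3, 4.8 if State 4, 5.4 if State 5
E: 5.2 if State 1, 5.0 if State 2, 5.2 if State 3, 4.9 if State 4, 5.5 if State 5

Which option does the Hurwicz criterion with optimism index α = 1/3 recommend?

B

A: 1/3·6.6 + 2/3·4.8 = 5.4
B: 1/3·6.2 + 2/3·5.5 = 86/15
C: 1/3·6.4 + 2/3·5.0 = 82/15
D: 1/3·6.3 + 2/3·4.8 = 5.3
E: 1/3·5.5 + 2/3·4.9 = 5.1
Highest Hurwicz score = 86/15 → B.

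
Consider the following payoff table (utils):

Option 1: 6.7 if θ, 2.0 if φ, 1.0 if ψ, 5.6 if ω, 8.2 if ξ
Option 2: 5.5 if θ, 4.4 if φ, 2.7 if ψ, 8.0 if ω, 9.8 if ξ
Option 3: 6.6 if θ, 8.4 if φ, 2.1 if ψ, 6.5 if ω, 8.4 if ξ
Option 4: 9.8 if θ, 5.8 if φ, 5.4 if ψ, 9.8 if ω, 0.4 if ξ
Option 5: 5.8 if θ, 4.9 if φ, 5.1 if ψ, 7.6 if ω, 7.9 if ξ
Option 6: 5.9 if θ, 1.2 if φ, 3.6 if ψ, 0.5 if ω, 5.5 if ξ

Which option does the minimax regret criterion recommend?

Option 3

Column bests: θ=9.8, φ=8.4, ψ=5.4, ω=9.8, ξ=9.8.
Option 1 regrets: 3.1, 6.4, 4.4, 4.2, 1.6 → max 6.4
Option 2 regrets: 4.3, 4.0, 2.7, 1.8, 0.0 → max 4.3
Option 3 regrets: 3.2, 0.0, 3.3, 3.3, 1.4 → max 3.3
Option 4 regrets: 0.0, 2.6, 0.0, 0.0, 9.4 → max 9.4
Option 5 regrets: 4.0, 3.5, 0.3, 2.2, 1.9 → max 4.0
Option 6 regrets: 3.9, 7.2, 1.8, 9.3, 4.3 → max 9.3
Smallest max regret = 3.3 → Option 3.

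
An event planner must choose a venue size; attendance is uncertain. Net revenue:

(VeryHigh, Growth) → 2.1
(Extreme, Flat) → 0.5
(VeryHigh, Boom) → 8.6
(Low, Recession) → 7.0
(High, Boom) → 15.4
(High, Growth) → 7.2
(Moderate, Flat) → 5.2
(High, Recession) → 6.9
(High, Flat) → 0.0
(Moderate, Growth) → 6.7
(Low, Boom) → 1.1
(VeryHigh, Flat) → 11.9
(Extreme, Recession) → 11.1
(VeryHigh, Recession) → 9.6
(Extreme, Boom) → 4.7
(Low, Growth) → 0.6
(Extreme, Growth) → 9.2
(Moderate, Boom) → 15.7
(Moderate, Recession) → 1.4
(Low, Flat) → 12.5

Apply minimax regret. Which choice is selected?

Column bests: Recession=11.1, Flat=12.5, Growth=9.2, Boom=15.7.
Low regrets: 4.1, 0.0, 8.6, 14.6 → max 14.6
Moderate regrets: 9.7, 7.3, 2.5, 0.0 → max 9.7
High regrets: 4.2, 12.5, 2.0, 0.3 → max 12.5
VeryHigh regrets: 1.5, 0.6, 7.1, 7.1 → max 7.1
Extreme regrets: 0.0, 12.0, 0.0, 11.0 → max 12.0
Smallest max regret = 7.1 → VeryHigh.

VeryHigh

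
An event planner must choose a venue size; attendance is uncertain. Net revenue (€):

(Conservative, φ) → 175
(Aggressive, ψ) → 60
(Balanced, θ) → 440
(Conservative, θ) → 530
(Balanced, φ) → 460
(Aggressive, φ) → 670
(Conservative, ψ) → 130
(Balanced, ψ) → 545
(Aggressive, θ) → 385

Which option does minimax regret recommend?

Column bests: θ=530, φ=670, ψ=545.
Conservative regrets: 0, 495, 415 → max 495
Balanced regrets: 90, 210, 0 → max 210
Aggressive regrets: 145, 0, 485 → max 485
Smallest max regret = 210 → Balanced.

Balanced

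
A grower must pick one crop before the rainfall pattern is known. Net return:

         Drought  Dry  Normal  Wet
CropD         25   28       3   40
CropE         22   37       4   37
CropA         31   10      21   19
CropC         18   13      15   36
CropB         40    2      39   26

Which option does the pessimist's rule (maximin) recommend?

CropC

Row minima: CropD=3, CropE=4, CropA=10, CropC=13, CropB=2
Best worst-case = 13 → CropC.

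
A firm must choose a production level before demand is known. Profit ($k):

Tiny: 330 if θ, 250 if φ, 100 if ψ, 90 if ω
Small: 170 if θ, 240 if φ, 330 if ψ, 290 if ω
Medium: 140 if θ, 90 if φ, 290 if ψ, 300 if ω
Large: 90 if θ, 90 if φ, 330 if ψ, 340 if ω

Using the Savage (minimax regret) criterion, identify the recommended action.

Small

Column bests: θ=330, φ=250, ψ=330, ω=340.
Tiny regrets: 0, 0, 230, 250 → max 250
Small regrets: 160, 10, 0, 50 → max 160
Medium regrets: 190, 160, 40, 40 → max 190
Large regrets: 240, 160, 0, 0 → max 240
Smallest max regret = 160 → Small.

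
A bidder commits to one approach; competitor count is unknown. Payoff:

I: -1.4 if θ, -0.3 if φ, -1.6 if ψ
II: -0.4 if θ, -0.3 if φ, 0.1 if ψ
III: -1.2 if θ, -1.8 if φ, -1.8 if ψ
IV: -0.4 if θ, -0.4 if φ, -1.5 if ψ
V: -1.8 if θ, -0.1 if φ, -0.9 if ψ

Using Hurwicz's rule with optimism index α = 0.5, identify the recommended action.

I: 0.5·(-0.3) + 0.5·(-1.6) = -0.95
II: 0.5·0.1 + 0.5·(-0.4) = -0.15
III: 0.5·(-1.2) + 0.5·(-1.8) = -1.5
IV: 0.5·(-0.4) + 0.5·(-1.5) = -0.95
V: 0.5·(-0.1) + 0.5·(-1.8) = -0.95
Highest Hurwicz score = -0.15 → II.

II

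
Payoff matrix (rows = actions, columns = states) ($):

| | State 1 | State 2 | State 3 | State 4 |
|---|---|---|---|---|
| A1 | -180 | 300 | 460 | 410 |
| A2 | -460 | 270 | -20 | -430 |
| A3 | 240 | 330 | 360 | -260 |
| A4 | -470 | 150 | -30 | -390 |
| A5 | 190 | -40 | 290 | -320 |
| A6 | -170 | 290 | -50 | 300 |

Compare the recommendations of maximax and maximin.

Row maxima: A1=460, A2=270, A3=360, A4=150, A5=290, A6=300
Best best-case = 460 → A1.
Row minima: A1=-180, A2=-460, A3=-260, A4=-470, A5=-320, A6=-170
Best worst-case = -170 → A6.

maximax → A1; maximin → A6 (disagree)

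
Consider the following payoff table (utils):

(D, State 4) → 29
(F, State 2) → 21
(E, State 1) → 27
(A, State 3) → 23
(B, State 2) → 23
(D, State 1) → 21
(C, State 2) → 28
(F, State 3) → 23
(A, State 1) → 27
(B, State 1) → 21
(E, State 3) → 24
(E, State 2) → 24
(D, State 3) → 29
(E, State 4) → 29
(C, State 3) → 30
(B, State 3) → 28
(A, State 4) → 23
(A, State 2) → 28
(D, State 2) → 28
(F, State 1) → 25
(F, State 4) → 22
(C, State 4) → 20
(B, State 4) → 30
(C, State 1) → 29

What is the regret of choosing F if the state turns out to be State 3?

Best payoff under State 3 is 30.
Regret = 30 − 23 = 7.

7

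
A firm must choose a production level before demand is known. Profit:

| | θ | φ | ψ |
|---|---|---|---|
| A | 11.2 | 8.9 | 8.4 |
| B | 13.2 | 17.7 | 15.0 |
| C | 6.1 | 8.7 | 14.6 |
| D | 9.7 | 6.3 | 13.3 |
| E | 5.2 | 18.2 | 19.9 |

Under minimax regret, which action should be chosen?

Column bests: θ=13.2, φ=18.2, ψ=19.9.
A regrets: 2.0, 9.3, 11.5 → max 11.5
B regrets: 0.0, 0.5, 4.9 → max 4.9
C regrets: 7.1, 9.5, 5.3 → max 9.5
D regrets: 3.5, 11.9, 6.6 → max 11.9
E regrets: 8.0, 0.0, 0.0 → max 8.0
Smallest max regret = 4.9 → B.

B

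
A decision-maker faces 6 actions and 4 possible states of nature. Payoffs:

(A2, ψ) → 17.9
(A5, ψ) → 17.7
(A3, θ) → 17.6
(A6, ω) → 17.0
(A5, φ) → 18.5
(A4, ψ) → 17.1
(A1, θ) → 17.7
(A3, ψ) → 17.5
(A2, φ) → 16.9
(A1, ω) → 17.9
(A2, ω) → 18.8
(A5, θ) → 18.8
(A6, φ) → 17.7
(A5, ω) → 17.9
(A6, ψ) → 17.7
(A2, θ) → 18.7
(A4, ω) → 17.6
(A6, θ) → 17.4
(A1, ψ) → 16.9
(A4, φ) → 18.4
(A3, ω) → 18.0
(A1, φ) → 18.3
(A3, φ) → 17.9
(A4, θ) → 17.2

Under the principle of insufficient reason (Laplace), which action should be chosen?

A5

Row averages: A1=17.7, A2=18.075, A3=17.75, A4=17.575, A5=18.225, A6=17.45
Highest average = 18.225 → A5.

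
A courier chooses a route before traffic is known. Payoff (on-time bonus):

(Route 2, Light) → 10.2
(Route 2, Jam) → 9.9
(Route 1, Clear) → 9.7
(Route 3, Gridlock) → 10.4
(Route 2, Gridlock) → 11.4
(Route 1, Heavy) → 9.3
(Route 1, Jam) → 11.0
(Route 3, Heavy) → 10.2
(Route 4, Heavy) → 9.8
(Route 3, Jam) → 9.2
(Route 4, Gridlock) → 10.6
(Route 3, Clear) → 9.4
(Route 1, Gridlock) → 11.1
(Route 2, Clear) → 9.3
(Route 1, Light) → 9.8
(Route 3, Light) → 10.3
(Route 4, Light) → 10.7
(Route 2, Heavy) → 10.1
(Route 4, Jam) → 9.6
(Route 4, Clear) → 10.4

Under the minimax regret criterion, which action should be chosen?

Column bests: Clear=10.4, Light=10.7, Heavy=10.2, Jam=11.0, Gridlock=11.4.
Route 1 regrets: 0.7, 0.9, 0.9, 0.0, 0.3 → max 0.9
Route 2 regrets: 1.1, 0.5, 0.1, 1.1, 0.0 → max 1.1
Route 3 regrets: 1.0, 0.4, 0.0, 1.8, 1.0 → max 1.8
Route 4 regrets: 0.0, 0.0, 0.4, 1.4, 0.8 → max 1.4
Smallest max regret = 0.9 → Route 1.

Route 1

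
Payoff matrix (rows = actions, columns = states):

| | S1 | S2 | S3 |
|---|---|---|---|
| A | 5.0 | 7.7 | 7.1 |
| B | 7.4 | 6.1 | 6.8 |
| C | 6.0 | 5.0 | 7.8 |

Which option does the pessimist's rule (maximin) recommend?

B

Row minima: A=5.0, B=6.1, C=5.0
Best worst-case = 6.1 → B.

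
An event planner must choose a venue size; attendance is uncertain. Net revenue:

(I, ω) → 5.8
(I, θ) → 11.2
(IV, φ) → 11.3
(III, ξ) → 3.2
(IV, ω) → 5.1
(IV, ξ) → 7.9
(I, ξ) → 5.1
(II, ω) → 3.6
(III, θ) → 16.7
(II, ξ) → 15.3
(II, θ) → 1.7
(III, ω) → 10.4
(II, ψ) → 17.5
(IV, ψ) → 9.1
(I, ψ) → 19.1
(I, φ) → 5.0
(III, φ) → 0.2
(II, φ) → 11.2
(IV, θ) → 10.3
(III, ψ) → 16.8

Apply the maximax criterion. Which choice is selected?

Row maxima: I=19.1, II=17.5, III=16.8, IV=11.3
Best best-case = 19.1 → I.

I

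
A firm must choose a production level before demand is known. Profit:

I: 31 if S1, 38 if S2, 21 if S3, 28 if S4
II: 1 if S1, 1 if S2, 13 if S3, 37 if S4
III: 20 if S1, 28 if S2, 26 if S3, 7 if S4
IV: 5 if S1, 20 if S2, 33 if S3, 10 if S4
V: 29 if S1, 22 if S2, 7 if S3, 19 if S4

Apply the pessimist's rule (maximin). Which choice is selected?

Row minima: I=21, II=1, III=7, IV=5, V=7
Best worst-case = 21 → I.

I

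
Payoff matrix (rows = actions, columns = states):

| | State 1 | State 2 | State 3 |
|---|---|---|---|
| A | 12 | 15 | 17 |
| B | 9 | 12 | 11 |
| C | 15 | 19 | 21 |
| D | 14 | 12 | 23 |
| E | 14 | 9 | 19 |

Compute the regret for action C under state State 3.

Best payoff under State 3 is 23.
Regret = 23 − 21 = 2.

2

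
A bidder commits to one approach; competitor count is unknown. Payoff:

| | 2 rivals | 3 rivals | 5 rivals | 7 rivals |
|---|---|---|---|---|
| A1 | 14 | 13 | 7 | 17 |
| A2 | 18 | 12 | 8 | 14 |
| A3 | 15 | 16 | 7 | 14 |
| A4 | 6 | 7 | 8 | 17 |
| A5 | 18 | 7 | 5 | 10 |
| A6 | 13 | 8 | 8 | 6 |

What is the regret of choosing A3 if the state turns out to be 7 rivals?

3

Best payoff under 7 rivals is 17.
Regret = 17 − 14 = 3.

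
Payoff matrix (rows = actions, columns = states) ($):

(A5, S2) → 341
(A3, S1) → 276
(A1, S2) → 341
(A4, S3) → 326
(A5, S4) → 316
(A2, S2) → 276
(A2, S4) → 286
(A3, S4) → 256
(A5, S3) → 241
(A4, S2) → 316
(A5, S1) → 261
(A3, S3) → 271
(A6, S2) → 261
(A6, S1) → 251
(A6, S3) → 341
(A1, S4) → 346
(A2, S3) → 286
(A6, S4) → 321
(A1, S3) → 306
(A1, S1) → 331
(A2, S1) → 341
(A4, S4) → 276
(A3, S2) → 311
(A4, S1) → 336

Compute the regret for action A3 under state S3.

70

Best payoff under S3 is 341.
Regret = 341 − 271 = 70.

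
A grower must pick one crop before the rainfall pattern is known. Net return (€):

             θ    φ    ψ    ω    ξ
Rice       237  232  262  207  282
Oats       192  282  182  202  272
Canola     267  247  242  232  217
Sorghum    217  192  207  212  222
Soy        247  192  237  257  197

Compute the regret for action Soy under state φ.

Best payoff under φ is 282.
Regret = 282 − 192 = 90.

90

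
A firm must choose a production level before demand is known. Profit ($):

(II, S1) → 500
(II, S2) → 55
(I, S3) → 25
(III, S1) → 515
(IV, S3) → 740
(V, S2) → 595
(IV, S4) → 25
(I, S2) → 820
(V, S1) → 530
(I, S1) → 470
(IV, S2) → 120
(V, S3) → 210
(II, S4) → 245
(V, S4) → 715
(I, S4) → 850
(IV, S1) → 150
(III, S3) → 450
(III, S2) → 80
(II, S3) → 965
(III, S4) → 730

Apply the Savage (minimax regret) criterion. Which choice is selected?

Column bests: S1=530, S2=820, S3=965, S4=850.
I regrets: 60, 0, 940, 0 → max 940
II regrets: 30, 765, 0, 605 → max 765
III regrets: 15, 740, 515, 120 → max 740
IV regrets: 380, 700, 225, 825 → max 825
V regrets: 0, 225, 755, 135 → max 755
Smallest max regret = 740 → III.

III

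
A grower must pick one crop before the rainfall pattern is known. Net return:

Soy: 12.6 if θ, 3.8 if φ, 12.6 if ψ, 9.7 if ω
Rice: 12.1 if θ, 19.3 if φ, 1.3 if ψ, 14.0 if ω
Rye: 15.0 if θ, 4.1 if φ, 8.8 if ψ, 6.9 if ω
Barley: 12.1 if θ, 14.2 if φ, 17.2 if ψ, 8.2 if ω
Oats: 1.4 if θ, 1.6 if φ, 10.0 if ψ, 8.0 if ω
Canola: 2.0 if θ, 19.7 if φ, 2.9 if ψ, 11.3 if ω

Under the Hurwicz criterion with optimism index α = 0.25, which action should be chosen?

Barley

Soy: 0.25·12.6 + 0.75·3.8 = 6
Rice: 0.25·19.3 + 0.75·1.3 = 5.8
Rye: 0.25·15.0 + 0.75·4.1 = 6.825
Barley: 0.25·17.2 + 0.75·8.2 = 10.45
Oats: 0.25·10.0 + 0.75·1.4 = 3.55
Canola: 0.25·19.7 + 0.75·2.0 = 6.425
Highest Hurwicz score = 10.45 → Barley.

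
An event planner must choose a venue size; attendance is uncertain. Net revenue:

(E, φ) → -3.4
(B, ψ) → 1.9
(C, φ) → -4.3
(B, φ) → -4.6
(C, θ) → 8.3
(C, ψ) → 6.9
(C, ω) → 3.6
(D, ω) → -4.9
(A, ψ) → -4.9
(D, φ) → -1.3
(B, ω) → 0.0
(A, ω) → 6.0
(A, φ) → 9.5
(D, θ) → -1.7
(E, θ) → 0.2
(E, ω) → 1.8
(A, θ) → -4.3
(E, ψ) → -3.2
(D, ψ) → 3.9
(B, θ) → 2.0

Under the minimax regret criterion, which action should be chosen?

D

Column bests: θ=8.3, φ=9.5, ψ=6.9, ω=6.0.
A regrets: 12.6, 0.0, 11.8, 0.0 → max 12.6
B regrets: 6.3, 14.1, 5.0, 6.0 → max 14.1
C regrets: 0.0, 13.8, 0.0, 2.4 → max 13.8
D regrets: 10.0, 10.8, 3.0, 10.9 → max 10.9
E regrets: 8.1, 12.9, 10.1, 4.2 → max 12.9
Smallest max regret = 10.9 → D.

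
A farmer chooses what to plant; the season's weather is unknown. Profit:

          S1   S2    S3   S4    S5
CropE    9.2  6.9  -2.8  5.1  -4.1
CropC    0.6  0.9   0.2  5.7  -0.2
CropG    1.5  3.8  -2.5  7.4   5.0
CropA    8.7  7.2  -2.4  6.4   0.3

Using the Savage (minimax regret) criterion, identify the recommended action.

Column bests: S1=9.2, S2=7.2, S3=0.2, S4=7.4, S5=5.0.
CropE regrets: 0.0, 0.3, 3.0, 2.3, 9.1 → max 9.1
CropC regrets: 8.6, 6.3, 0.0, 1.7, 5.2 → max 8.6
CropG regrets: 7.7, 3.4, 2.7, 0.0, 0.0 → max 7.7
CropA regrets: 0.5, 0.0, 2.6, 1.0, 4.7 → max 4.7
Smallest max regret = 4.7 → CropA.

CropA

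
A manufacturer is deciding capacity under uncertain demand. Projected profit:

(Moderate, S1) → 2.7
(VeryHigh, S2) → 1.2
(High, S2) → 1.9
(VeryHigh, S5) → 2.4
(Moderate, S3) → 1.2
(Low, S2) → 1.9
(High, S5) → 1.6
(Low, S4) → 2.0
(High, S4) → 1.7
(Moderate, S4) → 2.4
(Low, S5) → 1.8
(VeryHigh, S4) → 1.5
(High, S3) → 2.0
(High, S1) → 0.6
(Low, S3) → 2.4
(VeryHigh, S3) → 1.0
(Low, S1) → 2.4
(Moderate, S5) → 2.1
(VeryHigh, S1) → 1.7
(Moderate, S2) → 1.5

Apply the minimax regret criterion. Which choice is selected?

Low

Column bests: S1=2.7, S2=1.9, S3=2.4, S4=2.4, S5=2.4.
Low regrets: 0.3, 0.0, 0.0, 0.4, 0.6 → max 0.6
Moderate regrets: 0.0, 0.4, 1.2, 0.0, 0.3 → max 1.2
High regrets: 2.1, 0.0, 0.4, 0.7, 0.8 → max 2.1
VeryHigh regrets: 1.0, 0.7, 1.4, 0.9, 0.0 → max 1.4
Smallest max regret = 0.6 → Low.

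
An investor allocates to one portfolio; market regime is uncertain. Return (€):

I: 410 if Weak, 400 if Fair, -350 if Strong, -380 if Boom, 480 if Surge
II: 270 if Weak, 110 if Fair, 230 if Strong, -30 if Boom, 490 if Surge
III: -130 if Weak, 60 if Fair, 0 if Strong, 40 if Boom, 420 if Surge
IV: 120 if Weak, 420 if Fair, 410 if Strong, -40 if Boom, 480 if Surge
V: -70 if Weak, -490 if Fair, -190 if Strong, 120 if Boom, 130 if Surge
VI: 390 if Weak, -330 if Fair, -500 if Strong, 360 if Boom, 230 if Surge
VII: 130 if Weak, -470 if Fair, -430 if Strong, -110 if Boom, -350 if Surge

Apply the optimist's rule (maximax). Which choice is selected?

II

Row maxima: I=480, II=490, III=420, IV=480, V=130, VI=390, VII=130
Best best-case = 490 → II.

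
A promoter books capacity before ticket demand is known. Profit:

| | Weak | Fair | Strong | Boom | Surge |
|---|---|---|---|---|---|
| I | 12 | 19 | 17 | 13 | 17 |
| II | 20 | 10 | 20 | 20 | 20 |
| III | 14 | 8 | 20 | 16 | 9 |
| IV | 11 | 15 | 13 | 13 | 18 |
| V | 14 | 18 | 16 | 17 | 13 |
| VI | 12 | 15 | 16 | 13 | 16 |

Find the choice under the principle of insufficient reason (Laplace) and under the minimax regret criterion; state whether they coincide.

Row averages: I=15.6, II=18, III=13.4, IV=14, V=15.6, VI=14.4
Highest average = 18 → II.
Column bests: Weak=20, Fair=19, Strong=20, Boom=20, Surge=20.
I regrets: 8, 0, 3, 7, 3 → max 8
II regrets: 0, 9, 0, 0, 0 → max 9
III regrets: 6, 11, 0, 4, 11 → max 11
IV regrets: 9, 4, 7, 7, 2 → max 9
V regrets: 6, 1, 4, 3, 7 → max 7
VI regrets: 8, 4, 4, 7, 4 → max 8
Smallest max regret = 7 → V.

laplace → II; minimax regret → V (disagree)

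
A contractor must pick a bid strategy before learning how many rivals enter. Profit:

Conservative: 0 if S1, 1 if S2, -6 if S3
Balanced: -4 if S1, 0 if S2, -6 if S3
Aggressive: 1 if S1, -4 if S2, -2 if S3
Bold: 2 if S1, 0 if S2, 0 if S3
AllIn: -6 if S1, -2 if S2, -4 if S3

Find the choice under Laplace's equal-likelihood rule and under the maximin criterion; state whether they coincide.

Row averages: Conservative=-5/3, Balanced=-10/3, Aggressive=-5/3, Bold=2/3, AllIn=-4
Highest average = 2/3 → Bold.
Row minima: Conservative=-6, Balanced=-6, Aggressive=-4, Bold=0, AllIn=-6
Best worst-case = 0 → Bold.

laplace → Bold; maximin → Bold (agree)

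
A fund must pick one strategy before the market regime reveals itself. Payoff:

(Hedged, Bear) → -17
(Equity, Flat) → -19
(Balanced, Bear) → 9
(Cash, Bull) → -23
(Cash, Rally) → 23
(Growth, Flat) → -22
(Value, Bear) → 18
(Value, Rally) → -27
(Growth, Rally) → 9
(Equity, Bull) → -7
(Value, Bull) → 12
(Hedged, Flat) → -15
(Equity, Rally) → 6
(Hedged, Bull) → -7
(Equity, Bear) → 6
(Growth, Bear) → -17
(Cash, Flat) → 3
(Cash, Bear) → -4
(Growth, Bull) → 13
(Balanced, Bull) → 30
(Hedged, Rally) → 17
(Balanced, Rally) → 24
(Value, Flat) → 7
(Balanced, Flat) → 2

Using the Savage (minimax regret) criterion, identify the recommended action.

Balanced

Column bests: Bear=18, Flat=7, Bull=30, Rally=24.
Cash regrets: 22, 4, 53, 1 → max 53
Value regrets: 0, 0, 18, 51 → max 51
Balanced regrets: 9, 5, 0, 0 → max 9
Growth regrets: 35, 29, 17, 15 → max 35
Equity regrets: 12, 26, 37, 18 → max 37
Hedged regrets: 35, 22, 37, 7 → max 37
Smallest max regret = 9 → Balanced.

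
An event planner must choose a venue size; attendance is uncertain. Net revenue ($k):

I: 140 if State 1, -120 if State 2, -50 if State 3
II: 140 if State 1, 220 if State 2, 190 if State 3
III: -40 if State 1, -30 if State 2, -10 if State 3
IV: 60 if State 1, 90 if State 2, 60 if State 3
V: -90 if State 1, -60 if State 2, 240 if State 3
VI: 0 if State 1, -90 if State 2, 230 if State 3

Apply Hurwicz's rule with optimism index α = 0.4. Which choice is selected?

II

I: 0.4·140 + 0.6·(-120) = -16
II: 0.4·220 + 0.6·140 = 172
III: 0.4·(-10) + 0.6·(-40) = -28
IV: 0.4·90 + 0.6·60 = 72
V: 0.4·240 + 0.6·(-90) = 42
VI: 0.4·230 + 0.6·(-90) = 38
Highest Hurwicz score = 172 → II.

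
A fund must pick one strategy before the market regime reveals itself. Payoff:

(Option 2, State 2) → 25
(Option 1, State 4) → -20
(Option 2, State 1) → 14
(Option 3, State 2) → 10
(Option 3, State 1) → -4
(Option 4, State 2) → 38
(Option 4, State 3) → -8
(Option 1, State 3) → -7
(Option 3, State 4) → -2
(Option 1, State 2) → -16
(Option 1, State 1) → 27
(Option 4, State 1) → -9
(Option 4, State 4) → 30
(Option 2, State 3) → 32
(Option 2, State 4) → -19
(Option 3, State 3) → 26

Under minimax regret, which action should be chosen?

Column bests: State 1=27, State 2=38, State 3=32, State 4=30.
Option 1 regrets: 0, 54, 39, 50 → max 54
Option 2 regrets: 13, 13, 0, 49 → max 49
Option 3 regrets: 31, 28, 6, 32 → max 32
Option 4 regrets: 36, 0, 40, 0 → max 40
Smallest max regret = 32 → Option 3.

Option 3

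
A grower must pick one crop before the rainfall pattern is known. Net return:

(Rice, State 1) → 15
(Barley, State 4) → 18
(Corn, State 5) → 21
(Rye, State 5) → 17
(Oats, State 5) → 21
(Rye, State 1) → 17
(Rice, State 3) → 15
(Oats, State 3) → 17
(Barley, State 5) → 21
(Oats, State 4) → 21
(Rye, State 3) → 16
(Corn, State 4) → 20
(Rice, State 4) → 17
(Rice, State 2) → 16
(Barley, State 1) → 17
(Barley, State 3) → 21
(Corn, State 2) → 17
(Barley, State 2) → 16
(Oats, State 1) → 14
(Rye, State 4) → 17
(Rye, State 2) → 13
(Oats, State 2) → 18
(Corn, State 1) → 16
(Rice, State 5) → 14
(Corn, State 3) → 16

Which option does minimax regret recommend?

Column bests: State 1=17, State 2=18, State 3=21, State 4=21, State 5=21.
Rice regrets: 2, 2, 6, 4, 7 → max 7
Oats regrets: 3, 0, 4, 0, 0 → max 4
Corn regrets: 1, 1, 5, 1, 0 → max 5
Rye regrets: 0, 5, 5, 4, 4 → max 5
Barley regrets: 0, 2, 0, 3, 0 → max 3
Smallest max regret = 3 → Barley.

Barley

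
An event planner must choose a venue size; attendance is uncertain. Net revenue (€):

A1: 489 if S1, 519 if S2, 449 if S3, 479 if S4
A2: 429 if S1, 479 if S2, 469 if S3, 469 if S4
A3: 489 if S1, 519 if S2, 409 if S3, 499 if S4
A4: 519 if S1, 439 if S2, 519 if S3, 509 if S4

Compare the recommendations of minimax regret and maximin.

minimax regret → A1; maximin → A1 (agree)

Column bests: S1=519, S2=519, S3=519, S4=509.
A1 regrets: 30, 0, 70, 30 → max 70
A2 regrets: 90, 40, 50, 40 → max 90
A3 regrets: 30, 0, 110, 10 → max 110
A4 regrets: 0, 80, 0, 0 → max 80
Smallest max regret = 70 → A1.
Row minima: A1=449, A2=429, A3=409, A4=439
Best worst-case = 449 → A1.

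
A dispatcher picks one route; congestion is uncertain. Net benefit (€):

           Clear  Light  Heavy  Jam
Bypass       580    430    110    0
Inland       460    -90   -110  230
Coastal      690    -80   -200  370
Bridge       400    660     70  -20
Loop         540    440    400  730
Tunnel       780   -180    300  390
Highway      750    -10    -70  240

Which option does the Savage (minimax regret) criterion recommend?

Column bests: Clear=780, Light=660, Heavy=400, Jam=730.
Bypass regrets: 200, 230, 290, 730 → max 730
Inland regrets: 320, 750, 510, 500 → max 750
Coastal regrets: 90, 740, 600, 360 → max 740
Bridge regrets: 380, 0, 330, 750 → max 750
Loop regrets: 240, 220, 0, 0 → max 240
Tunnel regrets: 0, 840, 100, 340 → max 840
Highway regrets: 30, 670, 470, 490 → max 670
Smallest max regret = 240 → Loop.

Loop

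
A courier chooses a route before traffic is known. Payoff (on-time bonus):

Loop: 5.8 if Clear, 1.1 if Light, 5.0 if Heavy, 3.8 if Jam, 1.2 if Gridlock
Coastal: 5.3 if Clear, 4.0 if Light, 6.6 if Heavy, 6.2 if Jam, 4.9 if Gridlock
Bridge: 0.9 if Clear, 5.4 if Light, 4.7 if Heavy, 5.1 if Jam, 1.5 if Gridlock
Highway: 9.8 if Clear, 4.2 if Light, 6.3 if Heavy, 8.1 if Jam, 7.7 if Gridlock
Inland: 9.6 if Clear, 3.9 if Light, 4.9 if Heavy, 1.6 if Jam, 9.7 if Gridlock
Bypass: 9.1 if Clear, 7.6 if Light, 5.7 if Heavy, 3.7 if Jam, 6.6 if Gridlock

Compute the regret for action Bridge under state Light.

2.2

Best payoff under Light is 7.6.
Regret = 7.6 − 5.4 = 2.2.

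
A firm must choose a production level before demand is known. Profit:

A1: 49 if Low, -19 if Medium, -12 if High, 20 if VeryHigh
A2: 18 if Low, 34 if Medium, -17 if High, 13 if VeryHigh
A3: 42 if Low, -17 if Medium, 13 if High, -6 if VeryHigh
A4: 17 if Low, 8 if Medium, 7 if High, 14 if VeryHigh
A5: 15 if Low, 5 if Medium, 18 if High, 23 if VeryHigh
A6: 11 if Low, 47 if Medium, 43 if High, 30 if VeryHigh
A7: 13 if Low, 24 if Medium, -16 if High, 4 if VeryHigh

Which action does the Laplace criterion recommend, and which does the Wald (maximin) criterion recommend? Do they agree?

laplace → A6; maximin → A6 (agree)

Row averages: A1=9.5, A2=12, A3=8, A4=11.5, A5=15.25, A6=32.75, A7=6.25
Highest average = 32.75 → A6.
Row minima: A1=-19, A2=-17, A3=-17, A4=7, A5=5, A6=11, A7=-16
Best worst-case = 11 → A6.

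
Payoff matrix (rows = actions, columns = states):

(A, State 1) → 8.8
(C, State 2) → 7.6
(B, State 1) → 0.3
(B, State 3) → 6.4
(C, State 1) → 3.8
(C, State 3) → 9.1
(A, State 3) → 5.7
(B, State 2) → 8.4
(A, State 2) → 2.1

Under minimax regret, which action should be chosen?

Column bests: State 1=8.8, State 2=8.4, State 3=9.1.
A regrets: 0.0, 6.3, 3.4 → max 6.3
B regrets: 8.5, 0.0, 2.7 → max 8.5
C regrets: 5.0, 0.8, 0.0 → max 5.0
Smallest max regret = 5.0 → C.

C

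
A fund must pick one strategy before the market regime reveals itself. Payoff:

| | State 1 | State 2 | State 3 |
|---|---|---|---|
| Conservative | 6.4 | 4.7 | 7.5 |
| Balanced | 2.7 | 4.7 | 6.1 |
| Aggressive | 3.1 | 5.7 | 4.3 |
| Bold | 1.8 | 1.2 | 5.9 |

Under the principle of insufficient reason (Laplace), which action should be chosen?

Conservative

Row averages: Conservative=6.2, Balanced=4.5, Aggressive=131/30, Bold=89/30
Highest average = 6.2 → Conservative.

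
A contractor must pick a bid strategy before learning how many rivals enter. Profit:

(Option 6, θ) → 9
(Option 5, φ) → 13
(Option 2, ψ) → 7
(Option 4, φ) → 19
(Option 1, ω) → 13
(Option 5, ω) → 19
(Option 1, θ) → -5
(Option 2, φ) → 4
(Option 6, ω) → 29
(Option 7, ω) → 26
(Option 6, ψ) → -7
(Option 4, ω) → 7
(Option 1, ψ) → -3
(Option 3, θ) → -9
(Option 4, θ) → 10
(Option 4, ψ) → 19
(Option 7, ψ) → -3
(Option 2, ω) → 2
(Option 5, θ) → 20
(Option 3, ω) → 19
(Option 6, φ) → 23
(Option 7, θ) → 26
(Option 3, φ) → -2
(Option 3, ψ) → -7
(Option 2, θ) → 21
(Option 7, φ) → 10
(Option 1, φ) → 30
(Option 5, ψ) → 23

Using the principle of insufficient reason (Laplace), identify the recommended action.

Row averages: Option 1=8.75, Option 2=8.5, Option 3=0.25, Option 4=13.75, Option 5=18.75, Option 6=13.5, Option 7=14.75
Highest average = 18.75 → Option 5.

Option 5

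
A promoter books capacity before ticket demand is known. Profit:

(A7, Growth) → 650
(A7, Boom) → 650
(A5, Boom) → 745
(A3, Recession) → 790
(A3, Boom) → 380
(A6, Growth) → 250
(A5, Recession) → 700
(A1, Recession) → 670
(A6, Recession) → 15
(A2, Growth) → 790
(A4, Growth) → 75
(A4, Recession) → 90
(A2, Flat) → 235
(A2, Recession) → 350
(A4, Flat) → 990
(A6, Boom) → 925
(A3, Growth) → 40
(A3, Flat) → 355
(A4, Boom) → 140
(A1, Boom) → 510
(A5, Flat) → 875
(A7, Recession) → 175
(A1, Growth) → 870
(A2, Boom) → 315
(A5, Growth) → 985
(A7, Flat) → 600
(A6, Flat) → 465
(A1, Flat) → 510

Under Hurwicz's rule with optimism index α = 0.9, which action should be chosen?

A1: 0.9·870 + 0.1·510 = 834
A2: 0.9·790 + 0.1·235 = 734.5
A3: 0.9·790 + 0.1·40 = 715
A4: 0.9·990 + 0.1·75 = 898.5
A5: 0.9·985 + 0.1·700 = 956.5
A6: 0.9·925 + 0.1·15 = 834
A7: 0.9·650 + 0.1·175 = 602.5
Highest Hurwicz score = 956.5 → A5.

A5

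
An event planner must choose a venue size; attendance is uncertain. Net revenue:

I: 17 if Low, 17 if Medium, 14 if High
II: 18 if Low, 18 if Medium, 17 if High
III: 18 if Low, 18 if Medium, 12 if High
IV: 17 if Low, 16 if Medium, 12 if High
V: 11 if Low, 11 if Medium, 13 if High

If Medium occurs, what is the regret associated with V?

Best payoff under Medium is 18.
Regret = 18 − 11 = 7.

7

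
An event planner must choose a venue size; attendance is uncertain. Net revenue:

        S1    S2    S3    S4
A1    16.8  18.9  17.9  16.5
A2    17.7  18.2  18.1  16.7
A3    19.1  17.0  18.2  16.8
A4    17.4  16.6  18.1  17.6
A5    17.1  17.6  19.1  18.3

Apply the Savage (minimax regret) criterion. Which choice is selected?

A2

Column bests: S1=19.1, S2=18.9, S3=19.1, S4=18.3.
A1 regrets: 2.3, 0.0, 1.2, 1.8 → max 2.3
A2 regrets: 1.4, 0.7, 1.0, 1.6 → max 1.6
A3 regrets: 0.0, 1.9, 0.9, 1.5 → max 1.9
A4 regrets: 1.7, 2.3, 1.0, 0.7 → max 2.3
A5 regrets: 2.0, 1.3, 0.0, 0.0 → max 2.0
Smallest max regret = 1.6 → A2.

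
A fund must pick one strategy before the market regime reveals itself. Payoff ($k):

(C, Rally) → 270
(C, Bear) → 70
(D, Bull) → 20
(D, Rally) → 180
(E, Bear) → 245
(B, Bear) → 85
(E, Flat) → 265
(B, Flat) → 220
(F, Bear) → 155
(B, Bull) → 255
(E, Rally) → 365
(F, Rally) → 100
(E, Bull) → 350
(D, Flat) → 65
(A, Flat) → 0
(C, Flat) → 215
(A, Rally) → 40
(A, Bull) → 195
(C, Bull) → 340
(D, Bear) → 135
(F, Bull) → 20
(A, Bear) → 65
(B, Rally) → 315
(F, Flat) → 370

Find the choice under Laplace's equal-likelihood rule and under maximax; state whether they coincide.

Row averages: A=75, B=218.75, C=223.75, D=100, E=306.25, F=161.25
Highest average = 306.25 → E.
Row maxima: A=195, B=315, C=340, D=180, E=365, F=370
Best best-case = 370 → F.

laplace → E; maximax → F (disagree)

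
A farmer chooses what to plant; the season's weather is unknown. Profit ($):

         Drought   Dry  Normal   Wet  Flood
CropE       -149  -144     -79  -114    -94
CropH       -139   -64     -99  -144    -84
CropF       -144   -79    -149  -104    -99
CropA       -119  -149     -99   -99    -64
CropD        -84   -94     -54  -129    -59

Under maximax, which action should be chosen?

Row maxima: CropE=-79, CropH=-64, CropF=-79, CropA=-64, CropD=-54
Best best-case = -54 → CropD.

CropD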